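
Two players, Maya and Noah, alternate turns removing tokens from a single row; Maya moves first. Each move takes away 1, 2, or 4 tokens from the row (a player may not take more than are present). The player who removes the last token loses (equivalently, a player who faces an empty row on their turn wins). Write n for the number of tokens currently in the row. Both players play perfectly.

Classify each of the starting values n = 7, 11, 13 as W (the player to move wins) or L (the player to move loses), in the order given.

Classify positions by backward induction: terminal positions (no move available) are W. From any other position, the mover wins iff some move reaches an L.
n=0: no move; the opponent has just taken the last token and therefore loses → W
n=1: only reaches 0(W), which is W → L
n=2: reaches L-position 1 → W
n=3: reaches L-position 1 → W
n=4: only reaches 3(W), 2(W), 0(W), all W → L
n=5: reaches L-position 4 → W
n=6: reaches L-position 4 → W
n=7: only reaches 6(W), 5(W), 3(W), all W → L
n=8: reaches L-position 7 → W
n=9: reaches L-position 7 → W
n=10: only reaches 9(W), 8(W), 6(W), all W → L
n=11: reaches L-position 10 → W
n=12: reaches L-position 10 → W
n=13: only reaches 12(W), 11(W), 9(W), all W → L

7: L, 11: W, 13: L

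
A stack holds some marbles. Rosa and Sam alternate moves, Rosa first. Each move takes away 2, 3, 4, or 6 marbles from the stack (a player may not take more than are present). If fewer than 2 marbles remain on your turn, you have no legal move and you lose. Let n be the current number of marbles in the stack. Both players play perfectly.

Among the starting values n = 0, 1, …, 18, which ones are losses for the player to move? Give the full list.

0, 1, 8, 9, 16, 17

Build the W/L table. Terminal = L. A non-terminal position is W if it has a move to some L; otherwise it is L.
n=0: no move → L
n=1: no move → L
n=2: reaches L-position 0 → W
n=3: reaches L-position 1 → W
n=4: reaches L-position 1 → W
n=5: reaches L-position 1 → W
n=6: reaches L-position 0 → W
n=7: reaches L-position 1 → W
n=8: only reaches 6(W), 5(W), 4(W), 2(W), all W → L
n=9: only reaches 7(W), 6(W), 5(W), 3(W), all W → L
n=10: reaches L-position 8 → W
n=11: reaches L-position 9 → W
n=12: reaches L-position 9 → W
n=13: reaches L-position 9 → W
n=14: reaches L-position 8 → W
n=15: reaches L-position 9 → W
n=16: only reaches 14(W), 13(W), 12(W), 10(W), all W → L
n=17: only reaches 15(W), 14(W), 13(W), 11(W), all W → L
n=18: reaches L-position 16 → W
The losing starting values of n are exactly the entries labelled L in this table (6 of them).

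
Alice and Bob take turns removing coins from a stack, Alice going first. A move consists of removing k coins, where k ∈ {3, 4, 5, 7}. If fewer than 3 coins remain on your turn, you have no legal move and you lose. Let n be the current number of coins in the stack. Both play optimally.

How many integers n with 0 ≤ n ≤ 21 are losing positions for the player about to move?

Work bottom-up. With no move the player to move loses. Otherwise the position is W if at least one move leads to an L position for the opponent, and L if every move leads to a W.
n=0: no move → L
n=1: no move → L
n=2: no move → L
n=3: W (go to 0, an L position)
n=4: W (go to 1, an L position)
n=5: W (go to 2, an L position)
n=6: W (go to 2, an L position)
n=7: W (go to 2, an L position)
n=8: W (go to 1, an L position)
n=9: W (go to 2, an L position)
n=10: L (options 7(W), 6(W), 5(W), 3(W) are all W)
n=11: L (options 8(W), 7(W), 6(W), 4(W) are all W)
n=12: L (options 9(W), 8(W), 7(W), 5(W) are all W)
n=13: W (go to 10, an L position)
n=14: W (go to 11, an L position)
n=15: W (go to 12, an L position)
n=16: W (go to 12, an L position)
n=17: W (go to 12, an L position)
n=18: W (go to 11, an L position)
n=19: W (go to 12, an L position)
n=20: L (options 17(W), 16(W), 15(W), 13(W) are all W)
n=21: L (options 18(W), 17(W), 16(W), 14(W) are all W)
L entries with 0 ≤ n ≤ 21: n = 0, 1, 2, 10, 11, 12, 20, 21; that makes 8.

8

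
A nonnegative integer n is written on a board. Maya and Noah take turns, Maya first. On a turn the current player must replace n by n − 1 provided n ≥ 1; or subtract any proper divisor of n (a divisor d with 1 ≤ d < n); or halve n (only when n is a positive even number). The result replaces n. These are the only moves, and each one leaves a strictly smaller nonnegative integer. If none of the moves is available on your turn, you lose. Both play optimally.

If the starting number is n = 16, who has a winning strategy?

Maya wins.

Work bottom-up. With no move the player to move loses. Otherwise the position is W if at least one move leads to an L position for the opponent, and L if every move leads to a W.
n=0: no move → L
n=1: can move to 0, which is L ⇒ W
n=2: the only move is to 1(W), a W ⇒ L
n=3: can move to 2, which is L ⇒ W
n=4: can move to 2, which is L ⇒ W
n=5: the only move is to 4(W), a W ⇒ L
n=6: can move to 5, which is L ⇒ W
n=7: the only move is to 6(W), a W ⇒ L
n=8: can move to 7, which is L ⇒ W
n=9: moves to 6(W), 8(W); every one is W ⇒ L
n=10: can move to 5, which is L ⇒ W
n=11: the only move is to 10(W), a W ⇒ L
n=12: can move to 9, which is L ⇒ W
n=13: the only move is to 12(W), a W ⇒ L
n=14: can move to 7, which is L ⇒ W
n=15: moves to 10(W), 12(W), 14(W); every one is W ⇒ L
n=16: can move to 15, which is L ⇒ W
The starting position 16 is W: Maya should move to 15, handing over an L position.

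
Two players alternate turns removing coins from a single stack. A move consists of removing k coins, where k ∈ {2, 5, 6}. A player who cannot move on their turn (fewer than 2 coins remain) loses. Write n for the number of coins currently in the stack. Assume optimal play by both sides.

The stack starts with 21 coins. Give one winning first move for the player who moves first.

Remove 2, leaving 19.

Compute win/loss labels from the base case upward. A position with no move is L. Any other position is W if it can reach an L in one move, else L.
n=0: no move → L
n=1: no move → L
n=2: can move to 0, which is L ⇒ W
n=3: can move to 1, which is L ⇒ W
n=4: the only move is to 2(W), a W ⇒ L
n=5: can move to 0, which is L ⇒ W
n=6: can move to 4, which is L ⇒ W
n=7: can move to 1, which is L ⇒ W
n=8: moves to 6(W), 3(W), 2(W); every one is W ⇒ L
n=9: can move to 4, which is L ⇒ W
n=10: can move to 8, which is L ⇒ W
n=11: moves to 9(W), 6(W), 5(W); every one is W ⇒ L
n=12: moves to 10(W), 7(W), 6(W); every one is W ⇒ L
n=13: can move to 11, which is L ⇒ W
n=14: can move to 12, which is L ⇒ W
n=15: moves to 13(W), 10(W), 9(W); every one is W ⇒ L
n=16: can move to 11, which is L ⇒ W
n=17: can move to 15, which is L ⇒ W
n=18: can move to 12, which is L ⇒ W
n=19: moves to 17(W), 14(W), 13(W); every one is W ⇒ L
n=20: can move to 15, which is L ⇒ W
n=21: can move to 19, which is L ⇒ W
From 21, the L positions reachable in one move are: 19, 15. Any move reaching one of these is winning.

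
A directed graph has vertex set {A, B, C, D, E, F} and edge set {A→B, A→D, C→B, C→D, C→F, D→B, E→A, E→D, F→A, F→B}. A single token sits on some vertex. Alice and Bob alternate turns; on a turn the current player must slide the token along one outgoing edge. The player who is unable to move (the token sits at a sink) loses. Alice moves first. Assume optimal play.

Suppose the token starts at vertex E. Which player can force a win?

Compute win/loss labels from the base case upward. A position with no move is L. Any other position is W if it can reach an L in one move, else L.
Every edge goes from a vertex to one that appears earlier in the order B, D, A, F, C, E, so processing vertices in that order labels each vertex after all of its successors.
B: no outgoing edge → L
D: reaches L-position B → W
A: reaches L-position B → W
F: reaches L-position B → W
C: reaches L-position B → W
E: only reaches A(W), D(W), all W → L
The starting position E is L: whatever Alice does, the opponent receives a W position.

Bob wins.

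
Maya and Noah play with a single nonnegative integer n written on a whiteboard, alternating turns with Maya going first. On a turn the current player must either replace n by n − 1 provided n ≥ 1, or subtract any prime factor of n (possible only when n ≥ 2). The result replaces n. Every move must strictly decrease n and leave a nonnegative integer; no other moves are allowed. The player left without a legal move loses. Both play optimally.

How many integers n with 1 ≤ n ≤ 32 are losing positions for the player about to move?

Use the standard recursion: the mover loses at a terminal position; elsewhere, the mover wins exactly when some move hands the opponent an L position.
n=0: no move → L
n=1: →0(L), so W
n=2: →0(L), so W
n=3: →0(L), so W
n=4: →2(W), 3(W) — all W, so L
n=5: →0(L), so W
n=6: →4(L), so W
n=7: →0(L), so W
n=8: →6(W), 7(W) — all W, so L
n=9: →8(L), so W
n=10: →8(L), so W
n=11: →0(L), so W
n=12: →9(W), 10(W), 11(W) — all W, so L
n=13: →0(L), so W
n=14: →12(L), so W
n=15: →12(L), so W
n=16: →14(W), 15(W) — all W, so L
n=17: →0(L), so W
n=18: →16(L), so W
n=19: →0(L), so W
n=20: →15(W), 18(W), 19(W) — all W, so L
n=21: →20(L), so W
n=22: →20(L), so W
n=23: →0(L), so W
n=24: →21(W), 22(W), 23(W) — all W, so L
n=25: →20(L), so W
n=26: →24(L), so W
n=27: →24(L), so W
n=28: →21(W), 26(W), 27(W) — all W, so L
n=29: →0(L), so W
n=30: →28(L), so W
n=31: →0(L), so W
n=32: →30(W), 31(W) — all W, so L
L entries with 1 ≤ n ≤ 32 (n=0 is outside the asked range and is not counted): n = 4, 8, 12, 16, 20, 24, 28, 32; that makes 8.

8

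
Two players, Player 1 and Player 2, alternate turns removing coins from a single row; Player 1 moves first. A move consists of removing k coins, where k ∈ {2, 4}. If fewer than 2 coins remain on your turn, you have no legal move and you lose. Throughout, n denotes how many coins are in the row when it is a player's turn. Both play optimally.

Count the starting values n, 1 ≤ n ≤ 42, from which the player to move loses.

14

Classify positions by backward induction: terminal positions (no move available) are L. From any other position, the mover wins iff some move reaches an L.
n=0: no move → L
n=1: no move → L
n=2: W (go to 0, an L position)
n=3: W (go to 1, an L position)
n=4: W (go to 0, an L position)
n=5: W (go to 1, an L position)
n=6: L (options 4(W), 2(W) are all W)
n=7: L (options 5(W), 3(W) are all W)
n=8: W (go to 6, an L position)
n=9: W (go to 7, an L position)
n=10: W (go to 6, an L position)
n=11: W (go to 7, an L position)
n=12: L (options 10(W), 8(W) are all W)
n=13: L (options 11(W), 9(W) are all W)
n=14: W (go to 12, an L position)
n=15: W (go to 13, an L position)
n=16: W (go to 12, an L position)
n=17: W (go to 13, an L position)
n=18: L (options 16(W), 14(W) are all W)
n=19: L (options 17(W), 15(W) are all W)
n=20: W (go to 18, an L position)
n=21: W (go to 19, an L position)
n=22: W (go to 18, an L position)
n=23: W (go to 19, an L position)
n=24: L (options 22(W), 20(W) are all W)
n=25: L (options 23(W), 21(W) are all W)
n=26: W (go to 24, an L position)
n=27: W (go to 25, an L position)
n=28: W (go to 24, an L position)
n=29: W (go to 25, an L position)
n=30: L (options 28(W), 26(W) are all W)
n=31: L (options 29(W), 27(W) are all W)
n=32: W (go to 30, an L position)
n=33: W (go to 31, an L position)
n=34: W (go to 30, an L position)
n=35: W (go to 31, an L position)
n=36: L (options 34(W), 32(W) are all W)
n=37: L (options 35(W), 33(W) are all W)
n=38: W (go to 36, an L position)
n=39: W (go to 37, an L position)
n=40: W (go to 36, an L position)
n=41: W (go to 37, an L position)
n=42: L (options 40(W), 38(W) are all W)
L entries with 1 ≤ n ≤ 42 (n=0 is outside the asked range and is not counted): n = 1, 6, 7, 12, 13, 18, 19, 24, 25, 30, 31, 36, 37, 42; that makes 14.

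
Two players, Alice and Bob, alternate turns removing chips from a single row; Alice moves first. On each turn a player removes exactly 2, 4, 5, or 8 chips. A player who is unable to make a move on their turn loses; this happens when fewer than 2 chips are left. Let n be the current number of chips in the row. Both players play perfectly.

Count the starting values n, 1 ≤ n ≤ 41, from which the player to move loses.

13

Compute win/loss labels from the base case upward. A position with no move is L. Any other position is W if it can reach an L in one move, else L.
n=0: no move → L
n=1: no move → L
n=2: W (go to 0, an L position)
n=3: W (go to 1, an L position)
n=4: W (go to 0, an L position)
n=5: W (go to 1, an L position)
n=6: W (go to 1, an L position)
n=7: L (options 5(W), 3(W), 2(W) are all W)
n=8: W (go to 0, an L position)
n=9: W (go to 7, an L position)
n=10: L (options 8(W), 6(W), 5(W), 2(W) are all W)
n=11: W (go to 7, an L position)
n=12: W (go to 10, an L position)
n=13: L (options 11(W), 9(W), 8(W), 5(W) are all W)
n=14: W (go to 10, an L position)
n=15: W (go to 13, an L position)
n=16: L (options 14(W), 12(W), 11(W), 8(W) are all W)
n=17: W (go to 13, an L position)
n=18: W (go to 16, an L position)
n=19: L (options 17(W), 15(W), 14(W), 11(W) are all W)
n=20: W (go to 16, an L position)
n=21: W (go to 19, an L position)
n=22: L (options 20(W), 18(W), 17(W), 14(W) are all W)
n=23: W (go to 19, an L position)
n=24: W (go to 22, an L position)
n=25: L (options 23(W), 21(W), 20(W), 17(W) are all W)
n=26: W (go to 22, an L position)
n=27: W (go to 25, an L position)
n=28: L (options 26(W), 24(W), 23(W), 20(W) are all W)
n=29: W (go to 25, an L position)
n=30: W (go to 28, an L position)
n=31: L (options 29(W), 27(W), 26(W), 23(W) are all W)
n=32: W (go to 28, an L position)
n=33: W (go to 31, an L position)
n=34: L (options 32(W), 30(W), 29(W), 26(W) are all W)
n=35: W (go to 31, an L position)
n=36: W (go to 34, an L position)
n=37: L (options 35(W), 33(W), 32(W), 29(W) are all W)
n=38: W (go to 34, an L position)
n=39: W (go to 37, an L position)
n=40: L (options 38(W), 36(W), 35(W), 32(W) are all W)
n=41: W (go to 37, an L position)
L entries with 1 ≤ n ≤ 41 (n=0 is outside the asked range and is not counted): n = 1, 7, 10, 13, 16, 19, 22, 25, 28, 31, 34, 37, 40; that makes 13.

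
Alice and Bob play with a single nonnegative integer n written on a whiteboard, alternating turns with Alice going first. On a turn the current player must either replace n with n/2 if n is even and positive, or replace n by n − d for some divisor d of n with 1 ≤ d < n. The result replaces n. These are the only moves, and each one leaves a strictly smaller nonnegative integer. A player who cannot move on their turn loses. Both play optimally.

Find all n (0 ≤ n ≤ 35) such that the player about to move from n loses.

0, 1, 3, 5, 7, 9, 11, 13, 15, 17, 19, 21, 23, 25, 27, 29, 31, 33, 35

Use the standard recursion: the mover loses at a terminal position; elsewhere, the mover wins exactly when some move hands the opponent an L position.
n=0: no move → L
n=1: no move → L
n=2: reaches L-position 1 → W
n=3: only reaches 2(W), which is W → L
n=4: reaches L-position 3 → W
n=5: only reaches 4(W), which is W → L
n=6: reaches L-position 3 → W
n=7: only reaches 6(W), which is W → L
n=8: reaches L-position 7 → W
n=9: only reaches 6(W), 8(W), all W → L
n=10: reaches L-position 5 → W
n=11: only reaches 10(W), which is W → L
n=12: reaches L-position 9 → W
n=13: only reaches 12(W), which is W → L
n=14: reaches L-position 7 → W
n=15: only reaches 10(W), 12(W), 14(W), all W → L
n=16: reaches L-position 15 → W
n=17: only reaches 16(W), which is W → L
n=18: reaches L-position 9 → W
n=19: only reaches 18(W), which is W → L
n=20: reaches L-position 15 → W
n=21: only reaches 14(W), 18(W), 20(W), all W → L
n=22: reaches L-position 11 → W
n=23: only reaches 22(W), which is W → L
n=24: reaches L-position 21 → W
n=25: only reaches 20(W), 24(W), all W → L
n=26: reaches L-position 13 → W
n=27: only reaches 18(W), 24(W), 26(W), all W → L
n=28: reaches L-position 21 → W
n=29: only reaches 28(W), which is W → L
n=30: reaches L-position 15 → W
n=31: only reaches 30(W), which is W → L
n=32: reaches L-position 31 → W
n=33: only reaches 22(W), 30(W), 32(W), all W → L
n=34: reaches L-position 17 → W
n=35: only reaches 28(W), 30(W), 34(W), all W → L
The losing starting values of n are exactly the entries labelled L in this table (19 of them).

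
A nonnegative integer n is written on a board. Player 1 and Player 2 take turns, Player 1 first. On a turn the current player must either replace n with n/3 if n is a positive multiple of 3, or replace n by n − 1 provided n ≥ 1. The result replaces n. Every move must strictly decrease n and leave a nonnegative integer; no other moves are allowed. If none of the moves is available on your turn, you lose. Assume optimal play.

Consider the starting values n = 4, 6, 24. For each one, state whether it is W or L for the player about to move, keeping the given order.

4: L, 6: W, 24: L

Label each position W (a win for the player to move) or L (a loss). A position with no legal move is L; any other position is W exactly when some move reaches an L, and L when every move reaches a W.
n=0: no move → L
n=1: can move to 0, which is L ⇒ W
n=2: the only move is to 1(W), a W ⇒ L
n=3: can move to 2, which is L ⇒ W
n=4: the only move is to 3(W), a W ⇒ L
n=5: can move to 4, which is L ⇒ W
n=6: can move to 2, which is L ⇒ W
n=7: the only move is to 6(W), a W ⇒ L
n=8: can move to 7, which is L ⇒ W
n=9: moves to 3(W), 8(W); every one is W ⇒ L
n=10: can move to 9, which is L ⇒ W
n=11: the only move is to 10(W), a W ⇒ L
n=12: can move to 4, which is L ⇒ W
n=13: the only move is to 12(W), a W ⇒ L
n=14: can move to 13, which is L ⇒ W
n=15: moves to 5(W), 14(W); every one is W ⇒ L
n=16: can move to 15, which is L ⇒ W
n=17: the only move is to 16(W), a W ⇒ L
n=18: can move to 17, which is L ⇒ W
n=19: the only move is to 18(W), a W ⇒ L
n=20: can move to 19, which is L ⇒ W
n=21: can move to 7, which is L ⇒ W
n=22: the only move is to 21(W), a W ⇒ L
n=23: can move to 22, which is L ⇒ W
n=24: moves to 8(W), 23(W); every one is W ⇒ L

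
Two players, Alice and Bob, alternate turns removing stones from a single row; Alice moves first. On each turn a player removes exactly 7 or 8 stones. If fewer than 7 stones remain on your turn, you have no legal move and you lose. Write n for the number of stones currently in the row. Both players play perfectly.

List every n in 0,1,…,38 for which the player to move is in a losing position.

Work bottom-up. With no move the player to move loses. Otherwise the position is W if at least one move leads to an L position for the opponent, and L if every move leads to a W.
n=0: no move → L
n=1: no move → L
n=2: no move → L
n=3: no move → L
n=4: no move → L
n=5: no move → L
n=6: no move → L
n=7: reaches L-position 0 → W
n=8: reaches L-position 1 → W
n=9: reaches L-position 2 → W
n=10: reaches L-position 3 → W
n=11: reaches L-position 4 → W
n=12: reaches L-position 5 → W
n=13: reaches L-position 6 → W
n=14: reaches L-position 6 → W
n=15: only reaches 8(W), 7(W), all W → L
n=16: only reaches 9(W), 8(W), all W → L
n=17: only reaches 10(W), 9(W), all W → L
n=18: only reaches 11(W), 10(W), all W → L
n=19: only reaches 12(W), 11(W), all W → L
n=20: only reaches 13(W), 12(W), all W → L
n=21: only reaches 14(W), 13(W), all W → L
n=22: reaches L-position 15 → W
n=23: reaches L-position 16 → W
n=24: reaches L-position 17 → W
n=25: reaches L-position 18 → W
n=26: reaches L-position 19 → W
n=27: reaches L-position 20 → W
n=28: reaches L-position 21 → W
n=29: reaches L-position 21 → W
n=30: only reaches 23(W), 22(W), all W → L
n=31: only reaches 24(W), 23(W), all W → L
n=32: only reaches 25(W), 24(W), all W → L
n=33: only reaches 26(W), 25(W), all W → L
n=34: only reaches 27(W), 26(W), all W → L
n=35: only reaches 28(W), 27(W), all W → L
n=36: only reaches 29(W), 28(W), all W → L
n=37: reaches L-position 30 → W
n=38: reaches L-position 31 → W
The losing starting values of n are exactly the entries labelled L in this table (21 of them).

0, 1, 2, 3, 4, 5, 6, 15, 16, 17, 18, 19, 20, 21, 30, 31, 32, 33, 34, 35, 36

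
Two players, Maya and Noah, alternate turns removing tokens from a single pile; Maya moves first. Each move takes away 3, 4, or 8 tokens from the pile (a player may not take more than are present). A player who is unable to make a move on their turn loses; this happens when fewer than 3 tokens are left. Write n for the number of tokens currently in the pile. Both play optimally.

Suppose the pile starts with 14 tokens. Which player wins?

Noah wins.

Compute win/loss labels from the base case upward. A position with no move is L. Any other position is W if it can reach an L in one move, else L.
n=0: no move → L
n=1: no move → L
n=2: no move → L
n=3: reaches L-position 0 → W
n=4: reaches L-position 1 → W
n=5: reaches L-position 2 → W
n=6: reaches L-position 2 → W
n=7: only reaches 4(W), 3(W), all W → L
n=8: reaches L-position 0 → W
n=9: reaches L-position 1 → W
n=10: reaches L-position 7 → W
n=11: reaches L-position 7 → W
n=12: only reaches 9(W), 8(W), 4(W), all W → L
n=13: only reaches 10(W), 9(W), 5(W), all W → L
n=14: only reaches 11(W), 10(W), 6(W), all W → L
The starting position 14 is L: whatever Maya does, the opponent receives a W position.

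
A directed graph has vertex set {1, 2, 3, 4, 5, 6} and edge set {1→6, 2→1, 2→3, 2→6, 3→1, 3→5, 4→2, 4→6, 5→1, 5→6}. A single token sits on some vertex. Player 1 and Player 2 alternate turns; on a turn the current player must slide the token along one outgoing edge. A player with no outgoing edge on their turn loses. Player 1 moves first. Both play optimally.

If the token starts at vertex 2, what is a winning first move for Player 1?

Build the W/L table. Terminal = L. A non-terminal position is W if it has a move to some L; otherwise it is L.
Every edge goes from a vertex to one that appears earlier in the order 6, 1, 5, 3, 2, 4, so processing vertices in that order labels each vertex after all of its successors.
6: no outgoing edge → L
1: →6(L), so W
5: →6(L), so W
3: →5(W), 1(W) — all W, so L
2: →3(L), so W
4: →6(L), so W
From 2, the L positions reachable in one move are: 3, 6. Any move reaching one of these is winning.

Move to 3.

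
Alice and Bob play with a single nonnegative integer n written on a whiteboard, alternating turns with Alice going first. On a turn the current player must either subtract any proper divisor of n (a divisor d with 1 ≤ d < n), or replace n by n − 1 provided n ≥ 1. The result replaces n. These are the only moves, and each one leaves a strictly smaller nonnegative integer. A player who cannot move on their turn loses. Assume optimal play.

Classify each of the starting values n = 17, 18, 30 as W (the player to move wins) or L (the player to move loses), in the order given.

17: L, 18: W, 30: W

Compute win/loss labels from the base case upward. A position with no move is L. Any other position is W if it can reach an L in one move, else L.
n=0: no move → L
n=1: can move to 0, which is L ⇒ W
n=2: the only move is to 1(W), a W ⇒ L
n=3: can move to 2, which is L ⇒ W
n=4: can move to 2, which is L ⇒ W
n=5: the only move is to 4(W), a W ⇒ L
n=6: can move to 5, which is L ⇒ W
n=7: the only move is to 6(W), a W ⇒ L
n=8: can move to 7, which is L ⇒ W
n=9: moves to 6(W), 8(W); every one is W ⇒ L
n=10: can move to 5, which is L ⇒ W
n=11: the only move is to 10(W), a W ⇒ L
n=12: can move to 9, which is L ⇒ W
n=13: the only move is to 12(W), a W ⇒ L
n=14: can move to 7, which is L ⇒ W
n=15: moves to 10(W), 12(W), 14(W); every one is W ⇒ L
n=16: can move to 15, which is L ⇒ W
n=17: the only move is to 16(W), a W ⇒ L
n=18: can move to 9, which is L ⇒ W
n=19: the only move is to 18(W), a W ⇒ L
n=20: can move to 15, which is L ⇒ W
n=21: moves to 14(W), 18(W), 20(W); every one is W ⇒ L
n=22: can move to 11, which is L ⇒ W
n=23: the only move is to 22(W), a W ⇒ L
n=24: can move to 21, which is L ⇒ W
n=25: moves to 20(W), 24(W); every one is W ⇒ L
n=26: can move to 13, which is L ⇒ W
n=27: moves to 18(W), 24(W), 26(W); every one is W ⇒ L
n=28: can move to 21, which is L ⇒ W
n=29: the only move is to 28(W), a W ⇒ L
n=30: can move to 15, which is L ⇒ W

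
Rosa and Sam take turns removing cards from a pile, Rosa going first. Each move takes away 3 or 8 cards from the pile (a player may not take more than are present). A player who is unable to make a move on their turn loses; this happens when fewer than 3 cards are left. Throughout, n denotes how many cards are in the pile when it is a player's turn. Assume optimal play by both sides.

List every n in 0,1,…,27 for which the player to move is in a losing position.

0, 1, 2, 6, 7, 11, 12, 13, 17, 18, 22, 23, 24

Label each position W (a win for the player to move) or L (a loss). A position with no legal move is L; any other position is W exactly when some move reaches an L, and L when every move reaches a W.
n=0: no move → L
n=1: no move → L
n=2: no move → L
n=3: can move to 0, which is L ⇒ W
n=4: can move to 1, which is L ⇒ W
n=5: can move to 2, which is L ⇒ W
n=6: the only move is to 3(W), a W ⇒ L
n=7: the only move is to 4(W), a W ⇒ L
n=8: can move to 0, which is L ⇒ W
n=9: can move to 6, which is L ⇒ W
n=10: can move to 7, which is L ⇒ W
n=11: moves to 8(W), 3(W); every one is W ⇒ L
n=12: moves to 9(W), 4(W); every one is W ⇒ L
n=13: moves to 10(W), 5(W); every one is W ⇒ L
n=14: can move to 11, which is L ⇒ W
n=15: can move to 12, which is L ⇒ W
n=16: can move to 13, which is L ⇒ W
n=17: moves to 14(W), 9(W); every one is W ⇒ L
n=18: moves to 15(W), 10(W); every one is W ⇒ L
n=19: can move to 11, which is L ⇒ W
n=20: can move to 17, which is L ⇒ W
n=21: can move to 18, which is L ⇒ W
n=22: moves to 19(W), 14(W); every one is W ⇒ L
n=23: moves to 20(W), 15(W); every one is W ⇒ L
n=24: moves to 21(W), 16(W); every one is W ⇒ L
n=25: can move to 22, which is L ⇒ W
n=26: can move to 23, which is L ⇒ W
n=27: can move to 24, which is L ⇒ W
The losing starting values of n are exactly the entries labelled L in this table (13 of them).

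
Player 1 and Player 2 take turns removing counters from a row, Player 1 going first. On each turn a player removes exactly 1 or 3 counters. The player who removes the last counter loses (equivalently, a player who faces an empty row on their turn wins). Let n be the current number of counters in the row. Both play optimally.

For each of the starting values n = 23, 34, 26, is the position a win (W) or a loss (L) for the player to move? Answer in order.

23: L, 34: W, 26: W

Label each position W (a win for the player to move) or L (a loss). A position with no legal move is W; any other position is W exactly when some move reaches an L, and L when every move reaches a W.
n=0: no move; the opponent has just taken the last counter and therefore loses → W
n=1: only reaches 0(W), which is W → L
n=2: reaches L-position 1 → W
n=3: only reaches 2(W), 0(W), all W → L
n=4: reaches L-position 3 → W
n=5: only reaches 4(W), 2(W), all W → L
n=6: reaches L-position 5 → W
n=7: only reaches 6(W), 4(W), all W → L
n=8: reaches L-position 7 → W
n=9: only reaches 8(W), 6(W), all W → L
n=10: reaches L-position 9 → W
n=11: only reaches 10(W), 8(W), all W → L
n=12: reaches L-position 11 → W
n=13: only reaches 12(W), 10(W), all W → L
n=14: reaches L-position 13 → W
n=15: only reaches 14(W), 12(W), all W → L
n=16: reaches L-position 15 → W
n=17: only reaches 16(W), 14(W), all W → L
n=18: reaches L-position 17 → W
n=19: only reaches 18(W), 16(W), all W → L
n=20: reaches L-position 19 → W
n=21: only reaches 20(W), 18(W), all W → L
n=22: reaches L-position 21 → W
n=23: only reaches 22(W), 20(W), all W → L
n=24: reaches L-position 23 → W
n=25: only reaches 24(W), 22(W), all W → L
n=26: reaches L-position 25 → W
n=27: only reaches 26(W), 24(W), all W → L
n=28: reaches L-position 27 → W
n=29: only reaches 28(W), 26(W), all W → L
n=30: reaches L-position 29 → W
n=31: only reaches 30(W), 28(W), all W → L
n=32: reaches L-position 31 → W
n=33: only reaches 32(W), 30(W), all W → L
n=34: reaches L-position 33 → W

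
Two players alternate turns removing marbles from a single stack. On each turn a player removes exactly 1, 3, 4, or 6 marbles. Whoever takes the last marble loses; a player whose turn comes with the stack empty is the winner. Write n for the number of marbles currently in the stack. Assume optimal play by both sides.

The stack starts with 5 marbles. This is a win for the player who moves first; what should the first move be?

Label each position W (a win for the player to move) or L (a loss). A position with no legal move is W; any other position is W exactly when some move reaches an L, and L when every move reaches a W.
n=0: no move; the opponent has just taken the last marble and therefore loses → W
n=1: only reaches 0(W), which is W → L
n=2: reaches L-position 1 → W
n=3: only reaches 2(W), 0(W), all W → L
n=4: reaches L-position 3 → W
n=5: reaches L-position 1 → W
From 5, the L positions reachable in one move are: 1.

Remove 4, leaving 1.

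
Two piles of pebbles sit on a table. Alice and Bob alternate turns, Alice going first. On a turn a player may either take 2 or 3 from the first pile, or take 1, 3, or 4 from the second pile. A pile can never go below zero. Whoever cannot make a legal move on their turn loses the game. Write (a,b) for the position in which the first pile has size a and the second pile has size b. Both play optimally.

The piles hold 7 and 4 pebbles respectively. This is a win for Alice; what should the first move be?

Classify positions by backward induction: terminal positions (no move available) are L. From any other position, the mover wins iff some move reaches an L.
No move ever increases a pile, so every position that can arise here has a ≤ 7 and b ≤ 4; it is enough to label the cells with 0 ≤ a ≤ 7 and 0 ≤ b ≤ 4.
Every move lowers a or b (never raises either), so fill the grid row by row in increasing a, and left to right within a row: each cell's successors are then already labelled.
      b=0  b=1  b=2  b=3  b=4
a=0:    L    W    L    W    W
a=1:    L    W    L    W    W
a=2:    W    L    W    L    W
a=3:    W    L    W    L    W
a=4:    W    W    W    W    L
a=5:    L    W    L    W    W
a=6:    L    W    L    W    W
a=7:    W    L    W    L    W
Cells with no legal move (terminal, hence L): (0,0), (1,0).
The remaining L cells, each justified by listing all of its moves:
(0,2): L (sole option (0,1)(W) is W)
(1,2): L (sole option (1,1)(W) is W)
(2,1): L (options (0,1)(W), (2,0)(W) are all W)
(2,3): L (options (0,3)(W), (2,2)(W), (2,0)(W) are all W)
(3,1): L (options (1,1)(W), (0,1)(W), (3,0)(W) are all W)
(3,3): L (options (1,3)(W), (0,3)(W), (3,2)(W), (3,0)(W) are all W)
(4,4): L (options (2,4)(W), (1,4)(W), (4,3)(W), (4,1)(W), (4,0)(W) are all W)
(5,0): L (options (3,0)(W), (2,0)(W) are all W)
(5,2): L (options (3,2)(W), (2,2)(W), (5,1)(W) are all W)
(6,0): L (options (4,0)(W), (3,0)(W) are all W)
(6,2): L (options (4,2)(W), (3,2)(W), (6,1)(W) are all W)
(7,1): L (options (5,1)(W), (4,1)(W), (7,0)(W) are all W)
(7,3): L (options (5,3)(W), (4,3)(W), (7,2)(W), (7,0)(W) are all W)
Every other cell has at least one move into one of the L cells above, so it is W.
From (7,4), the L positions reachable in one move are: (4,4), (7,3), (7,1). Any move reaching one of these is winning.

Move to (4,4).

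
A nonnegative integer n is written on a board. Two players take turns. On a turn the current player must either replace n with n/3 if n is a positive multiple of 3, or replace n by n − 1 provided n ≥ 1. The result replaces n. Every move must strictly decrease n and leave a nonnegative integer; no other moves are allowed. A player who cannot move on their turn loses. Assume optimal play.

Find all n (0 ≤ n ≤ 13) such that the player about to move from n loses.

Use the standard recursion: the mover loses at a terminal position; elsewhere, the mover wins exactly when some move hands the opponent an L position.
n=0: no move → L
n=1: can move to 0, which is L ⇒ W
n=2: the only move is to 1(W), a W ⇒ L
n=3: can move to 2, which is L ⇒ W
n=4: the only move is to 3(W), a W ⇒ L
n=5: can move to 4, which is L ⇒ W
n=6: can move to 2, which is L ⇒ W
n=7: the only move is to 6(W), a W ⇒ L
n=8: can move to 7, which is L ⇒ W
n=9: moves to 3(W), 8(W); every one is W ⇒ L
n=10: can move to 9, which is L ⇒ W
n=11: the only move is to 10(W), a W ⇒ L
n=12: can move to 4, which is L ⇒ W
n=13: the only move is to 12(W), a W ⇒ L
The losing starting values of n are exactly the entries labelled L in this table (7 of them).

0, 2, 4, 7, 9, 11, 13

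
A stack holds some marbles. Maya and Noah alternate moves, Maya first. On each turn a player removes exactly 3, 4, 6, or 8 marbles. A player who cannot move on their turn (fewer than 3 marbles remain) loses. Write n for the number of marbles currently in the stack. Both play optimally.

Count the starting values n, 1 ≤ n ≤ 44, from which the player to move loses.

Work bottom-up. With no move the player to move loses. Otherwise the position is W if at least one move leads to an L position for the opponent, and L if every move leads to a W.
n=0: no move → L
n=1: no move → L
n=2: no move → L
n=3: →0(L), so W
n=4: →1(L), so W
n=5: →2(L), so W
n=6: →2(L), so W
n=7: →1(L), so W
n=8: →2(L), so W
n=9: →1(L), so W
n=10: →2(L), so W
n=11: →8(W), 7(W), 5(W), 3(W) — all W, so L
n=12: →9(W), 8(W), 6(W), 4(W) — all W, so L
n=13: →10(W), 9(W), 7(W), 5(W) — all W, so L
n=14: →11(L), so W
n=15: →12(L), so W
n=16: →13(L), so W
n=17: →13(L), so W
n=18: →12(L), so W
n=19: →13(L), so W
n=20: →12(L), so W
n=21: →13(L), so W
n=22: →19(W), 18(W), 16(W), 14(W) — all W, so L
n=23: →20(W), 19(W), 17(W), 15(W) — all W, so L
n=24: →21(W), 20(W), 18(W), 16(W) — all W, so L
n=25: →22(L), so W
n=26: →23(L), so W
n=27: →24(L), so W
n=28: →24(L), so W
n=29: →23(L), so W
n=30: →24(L), so W
n=31: →23(L), so W
n=32: →24(L), so W
n=33: →30(W), 29(W), 27(W), 25(W) — all W, so L
n=34: →31(W), 30(W), 28(W), 26(W) — all W, so L
n=35: →32(W), 31(W), 29(W), 27(W) — all W, so L
n=36: →33(L), so W
n=37: →34(L), so W
n=38: →35(L), so W
n=39: →35(L), so W
n=40: →34(L), so W
n=41: →35(L), so W
n=42: →34(L), so W
n=43: →35(L), so W
n=44: →41(W), 40(W), 38(W), 36(W) — all W, so L
L entries with 1 ≤ n ≤ 44 (n=0 is outside the asked range and is not counted): n = 1, 2, 11, 12, 13, 22, 23, 24, 33, 34, 35, 44; that makes 12.

12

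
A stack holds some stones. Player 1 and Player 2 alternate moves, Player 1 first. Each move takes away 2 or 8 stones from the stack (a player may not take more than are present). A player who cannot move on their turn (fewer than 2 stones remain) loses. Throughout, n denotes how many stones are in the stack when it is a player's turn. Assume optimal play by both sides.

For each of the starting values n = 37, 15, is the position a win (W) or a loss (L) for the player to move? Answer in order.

37: W, 15: L

Classify positions by backward induction: terminal positions (no move available) are L. From any other position, the mover wins iff some move reaches an L.
n=0: no move → L
n=1: no move → L
n=2: can move to 0, which is L ⇒ W
n=3: can move to 1, which is L ⇒ W
n=4: the only move is to 2(W), a W ⇒ L
n=5: the only move is to 3(W), a W ⇒ L
n=6: can move to 4, which is L ⇒ W
n=7: can move to 5, which is L ⇒ W
n=8: can move to 0, which is L ⇒ W
n=9: can move to 1, which is L ⇒ W
n=10: moves to 8(W), 2(W); every one is W ⇒ L
n=11: moves to 9(W), 3(W); every one is W ⇒ L
n=12: can move to 10, which is L ⇒ W
n=13: can move to 11, which is L ⇒ W
n=14: moves to 12(W), 6(W); every one is W ⇒ L
n=15: moves to 13(W), 7(W); every one is W ⇒ L
n=16: can move to 14, which is L ⇒ W
n=17: can move to 15, which is L ⇒ W
n=18: can move to 10, which is L ⇒ W
n=19: can move to 11, which is L ⇒ W
n=20: moves to 18(W), 12(W); every one is W ⇒ L
n=21: moves to 19(W), 13(W); every one is W ⇒ L
n=22: can move to 20, which is L ⇒ W
n=23: can move to 21, which is L ⇒ W
n=24: moves to 22(W), 16(W); every one is W ⇒ L
n=25: moves to 23(W), 17(W); every one is W ⇒ L
n=26: can move to 24, which is L ⇒ W
n=27: can move to 25, which is L ⇒ W
n=28: can move to 20, which is L ⇒ W
n=29: can move to 21, which is L ⇒ W
n=30: moves to 28(W), 22(W); every one is W ⇒ L
n=31: moves to 29(W), 23(W); every one is W ⇒ L
n=32: can move to 30, which is L ⇒ W
n=33: can move to 31, which is L ⇒ W
n=34: moves to 32(W), 26(W); every one is W ⇒ L
n=35: moves to 33(W), 27(W); every one is W ⇒ L
n=36: can move to 34, which is L ⇒ W
n=37: can move to 35, which is L ⇒ W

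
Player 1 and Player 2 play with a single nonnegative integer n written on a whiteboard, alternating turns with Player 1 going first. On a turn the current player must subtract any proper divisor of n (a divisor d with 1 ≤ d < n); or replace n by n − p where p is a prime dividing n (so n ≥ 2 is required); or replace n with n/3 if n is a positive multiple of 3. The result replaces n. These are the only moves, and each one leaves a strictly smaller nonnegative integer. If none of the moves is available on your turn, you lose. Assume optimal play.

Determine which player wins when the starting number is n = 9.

Player 2 wins.

Positions with no move are L. A position that does have a move is losing for the player to move precisely when every available move leads to a winning position for the opponent. Fill in the labels:
n=0: no move → L
n=1: no move → L
n=2: reaches L-position 0 → W
n=3: reaches L-position 0 → W
n=4: only reaches 2(W), 3(W), all W → L
n=5: reaches L-position 0 → W
n=6: reaches L-position 4 → W
n=7: reaches L-position 0 → W
n=8: reaches L-position 4 → W
n=9: only reaches 3(W), 6(W), 8(W), all W → L
The starting position 9 is L: whatever Player 1 does, the opponent receives a W position.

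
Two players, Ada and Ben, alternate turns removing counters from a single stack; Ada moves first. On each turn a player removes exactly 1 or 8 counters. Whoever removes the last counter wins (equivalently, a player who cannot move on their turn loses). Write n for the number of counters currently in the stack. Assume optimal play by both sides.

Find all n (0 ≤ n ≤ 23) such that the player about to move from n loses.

0, 2, 4, 6, 9, 11, 13, 15, 18, 20, 22

Label each position W (a win for the player to move) or L (a loss). A position with no legal move is L; any other position is W exactly when some move reaches an L, and L when every move reaches a W.
n=0: no move → L
n=1: reaches L-position 0 → W
n=2: only reaches 1(W), which is W → L
n=3: reaches L-position 2 → W
n=4: only reaches 3(W), which is W → L
n=5: reaches L-position 4 → W
n=6: only reaches 5(W), which is W → L
n=7: reaches L-position 6 → W
n=8: reaches L-position 0 → W
n=9: only reaches 8(W), 1(W), all W → L
n=10: reaches L-position 9 → W
n=11: only reaches 10(W), 3(W), all W → L
n=12: reaches L-position 11 → W
n=13: only reaches 12(W), 5(W), all W → L
n=14: reaches L-position 13 → W
n=15: only reaches 14(W), 7(W), all W → L
n=16: reaches L-position 15 → W
n=17: reaches L-position 9 → W
n=18: only reaches 17(W), 10(W), all W → L
n=19: reaches L-position 18 → W
n=20: only reaches 19(W), 12(W), all W → L
n=21: reaches L-position 20 → W
n=22: only reaches 21(W), 14(W), all W → L
n=23: reaches L-position 22 → W
The losing starting values of n are exactly the entries labelled L in this table (11 of them).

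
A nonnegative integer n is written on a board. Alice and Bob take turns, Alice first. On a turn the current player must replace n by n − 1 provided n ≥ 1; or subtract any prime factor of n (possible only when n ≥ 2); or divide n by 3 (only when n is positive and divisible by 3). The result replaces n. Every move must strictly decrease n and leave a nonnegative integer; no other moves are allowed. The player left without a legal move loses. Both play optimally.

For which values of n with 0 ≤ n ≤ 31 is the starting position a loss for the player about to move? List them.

Use the standard recursion: the mover loses at a terminal position; elsewhere, the mover wins exactly when some move hands the opponent an L position.
n=0: no move → L
n=1: reaches L-position 0 → W
n=2: reaches L-position 0 → W
n=3: reaches L-position 0 → W
n=4: only reaches 2(W), 3(W), all W → L
n=5: reaches L-position 0 → W
n=6: reaches L-position 4 → W
n=7: reaches L-position 0 → W
n=8: only reaches 6(W), 7(W), all W → L
n=9: reaches L-position 8 → W
n=10: reaches L-position 8 → W
n=11: reaches L-position 0 → W
n=12: reaches L-position 4 → W
n=13: reaches L-position 0 → W
n=14: only reaches 7(W), 12(W), 13(W), all W → L
n=15: reaches L-position 14 → W
n=16: reaches L-position 14 → W
n=17: reaches L-position 0 → W
n=18: only reaches 6(W), 15(W), 16(W), 17(W), all W → L
n=19: reaches L-position 0 → W
n=20: reaches L-position 18 → W
n=21: reaches L-position 14 → W
n=22: only reaches 11(W), 20(W), 21(W), all W → L
n=23: reaches L-position 0 → W
n=24: reaches L-position 8 → W
n=25: only reaches 20(W), 24(W), all W → L
n=26: reaches L-position 25 → W
n=27: only reaches 9(W), 24(W), 26(W), all W → L
n=28: reaches L-position 27 → W
n=29: reaches L-position 0 → W
n=30: reaches L-position 25 → W
n=31: reaches L-position 0 → W
Reading off the rows marked L gives the requested list; there are 8 such values of n.

0, 4, 8, 14, 18, 22, 25, 27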